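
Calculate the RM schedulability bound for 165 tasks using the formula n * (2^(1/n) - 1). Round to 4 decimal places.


Compute 2^(1/165) = 1.0042097281
Subtract 1: 1.0042097281 - 1 = 0.0042097281
Multiply by n: 165 * 0.0042097281 = 0.6946051365
Round to 4 dp: 0.6946

0.6946


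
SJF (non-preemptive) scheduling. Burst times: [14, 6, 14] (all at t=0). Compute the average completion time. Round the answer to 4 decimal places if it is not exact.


SJF order (ascending): [6, 14, 14]
Completion times:
  Job 1: burst=6, C=6
  Job 2: burst=14, C=20
  Job 3: burst=14, C=34
Average completion = 60/3 = 20.0

20.0


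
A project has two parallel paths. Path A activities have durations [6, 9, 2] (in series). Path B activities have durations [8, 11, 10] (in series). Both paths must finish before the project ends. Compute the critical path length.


Path A total = 6 + 9 + 2 = 17
Path B total = 8 + 11 + 10 = 29
Critical path = longest path = max(17, 29) = 29

29


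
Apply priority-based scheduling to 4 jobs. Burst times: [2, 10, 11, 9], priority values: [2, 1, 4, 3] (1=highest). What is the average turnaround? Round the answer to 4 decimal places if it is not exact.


Sort by priority (ascending = highest first):
Order: [(1, 10), (2, 2), (3, 9), (4, 11)]
Completion times:
  Priority 1, burst=10, C=10
  Priority 2, burst=2, C=12
  Priority 3, burst=9, C=21
  Priority 4, burst=11, C=32
Average turnaround = 75/4 = 18.75

18.75


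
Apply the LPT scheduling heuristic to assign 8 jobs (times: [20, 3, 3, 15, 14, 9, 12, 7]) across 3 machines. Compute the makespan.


Sort jobs in decreasing order (LPT): [20, 15, 14, 12, 9, 7, 3, 3]
Assign each job to the least loaded machine:
  Machine 1: jobs [20, 7], load = 27
  Machine 2: jobs [15, 9, 3], load = 27
  Machine 3: jobs [14, 12, 3], load = 29
Makespan = max load = 29

29


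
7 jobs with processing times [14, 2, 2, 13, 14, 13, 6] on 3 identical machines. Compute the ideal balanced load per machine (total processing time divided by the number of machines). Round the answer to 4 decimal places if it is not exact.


Total processing time = 14 + 2 + 2 + 13 + 14 + 13 + 6 = 64
Number of machines = 3
Ideal balanced load = 64 / 3 = 21.3333

21.3333


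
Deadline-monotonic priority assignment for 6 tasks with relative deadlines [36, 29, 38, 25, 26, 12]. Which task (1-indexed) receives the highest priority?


Sort tasks by relative deadline (ascending):
  Task 6: deadline = 12
  Task 4: deadline = 25
  Task 5: deadline = 26
  Task 2: deadline = 29
  Task 1: deadline = 36
  Task 3: deadline = 38
Priority order (highest first): [6, 4, 5, 2, 1, 3]
Highest priority task = 6

6


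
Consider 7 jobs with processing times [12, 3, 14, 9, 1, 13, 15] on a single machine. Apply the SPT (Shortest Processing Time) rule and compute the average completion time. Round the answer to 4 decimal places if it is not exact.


Sort jobs by processing time (SPT order): [1, 3, 9, 12, 13, 14, 15]
Compute completion times sequentially:
  Job 1: processing = 1, completes at 1
  Job 2: processing = 3, completes at 4
  Job 3: processing = 9, completes at 13
  Job 4: processing = 12, completes at 25
  Job 5: processing = 13, completes at 38
  Job 6: processing = 14, completes at 52
  Job 7: processing = 15, completes at 67
Sum of completion times = 200
Average completion time = 200/7 = 28.5714

28.5714


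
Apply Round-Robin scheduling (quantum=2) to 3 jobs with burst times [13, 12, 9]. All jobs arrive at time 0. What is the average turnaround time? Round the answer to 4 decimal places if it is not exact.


Time quantum = 2
Execution trace:
  J1 runs 2 units, time = 2
  J2 runs 2 units, time = 4
  J3 runs 2 units, time = 6
  J1 runs 2 units, time = 8
  J2 runs 2 units, time = 10
  J3 runs 2 units, time = 12
  J1 runs 2 units, time = 14
  J2 runs 2 units, time = 16
  J3 runs 2 units, time = 18
  J1 runs 2 units, time = 20
  J2 runs 2 units, time = 22
  J3 runs 2 units, time = 24
  J1 runs 2 units, time = 26
  J2 runs 2 units, time = 28
  J3 runs 1 units, time = 29
  J1 runs 2 units, time = 31
  J2 runs 2 units, time = 33
  J1 runs 1 units, time = 34
Finish times: [34, 33, 29]
Average turnaround = 96/3 = 32.0

32.0


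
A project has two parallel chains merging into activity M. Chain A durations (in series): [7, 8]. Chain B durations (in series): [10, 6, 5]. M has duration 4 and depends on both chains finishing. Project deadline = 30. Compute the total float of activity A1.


Forward pass: ES(A1) = sum of predecessors on chain A = 0
EF = ES + duration = 0 + 7 = 7
Backward pass: LF(M) = deadline = 30; LS(M) = 30 - 4 = 26
LF(A1) = LS(M) - sum(successors on chain A) = 26 - 8 = 18
LS = LF - duration = 18 - 7 = 11
Total float = LS - ES = 11 - 0 = 11

11


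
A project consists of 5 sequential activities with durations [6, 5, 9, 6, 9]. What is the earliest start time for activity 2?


Activity 2 starts after activities 1 through 1 complete.
Predecessor durations: [6]
ES = 6 = 6

6


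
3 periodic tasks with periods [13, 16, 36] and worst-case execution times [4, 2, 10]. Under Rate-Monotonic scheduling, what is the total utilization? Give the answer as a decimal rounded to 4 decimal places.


Compute individual utilizations (exact fractions):
  Task 1: C/T = 4/13 (approx. 0.3077)
  Task 2: C/T = 2/16 = 1/8 (approx. 0.125)
  Task 3: C/T = 10/36 = 5/18 (approx. 0.2778)
Total utilization U = 4/13 + 1/8 + 5/18 = 665/936
Rounded to 4 decimal places: U = 0.7105
RM (Liu & Layland) bound for 3 tasks = 0.779763; compare with U = 665/936 (approx. 0.710470)
U <= bound, so schedulable by RM sufficient condition.

0.7105


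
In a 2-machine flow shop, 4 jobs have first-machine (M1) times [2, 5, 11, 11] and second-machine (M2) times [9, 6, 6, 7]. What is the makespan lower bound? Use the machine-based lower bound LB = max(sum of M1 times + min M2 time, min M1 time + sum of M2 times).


LB1 = sum(M1 times) + min(M2 times) = 29 + 6 = 35
LB2 = min(M1 times) + sum(M2 times) = 2 + 28 = 30
Lower bound = max(LB1, LB2) = max(35, 30) = 35

35


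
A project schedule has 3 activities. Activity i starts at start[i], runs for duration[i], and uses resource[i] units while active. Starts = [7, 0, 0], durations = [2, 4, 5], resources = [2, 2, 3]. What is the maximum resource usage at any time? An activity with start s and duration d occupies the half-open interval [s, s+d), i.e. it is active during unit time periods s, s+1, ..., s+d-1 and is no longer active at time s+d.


Each activity i is active on [start_i, start_i + duration_i).
Compute total resource usage per time slot:
  t=0: active resources = [2, 3], total = 5
  t=1: active resources = [2, 3], total = 5
  t=2: active resources = [2, 3], total = 5
  t=3: active resources = [2, 3], total = 5
  t=4: active resources = [3], total = 3
  t=5: active resources = [], total = 0
  t=6: active resources = [], total = 0
  t=7: active resources = [2], total = 2
  t=8: active resources = [2], total = 2
Peak resource demand = 5

5


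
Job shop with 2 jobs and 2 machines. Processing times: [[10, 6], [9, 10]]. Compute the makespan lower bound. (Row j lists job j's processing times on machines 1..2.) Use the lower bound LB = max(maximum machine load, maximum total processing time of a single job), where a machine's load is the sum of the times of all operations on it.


Machine loads:
  Machine 1: 10 + 9 = 19
  Machine 2: 6 + 10 = 16
Max machine load = 19
Job totals:
  Job 1: 16
  Job 2: 19
Max job total = 19
Lower bound = max(19, 19) = 19

19


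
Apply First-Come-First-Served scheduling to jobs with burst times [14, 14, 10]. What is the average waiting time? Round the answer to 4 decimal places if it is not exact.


FCFS order (as given): [14, 14, 10]
Waiting times:
  Job 1: wait = 0
  Job 2: wait = 14
  Job 3: wait = 28
Sum of waiting times = 42
Average waiting time = 42/3 = 14.0

14.0


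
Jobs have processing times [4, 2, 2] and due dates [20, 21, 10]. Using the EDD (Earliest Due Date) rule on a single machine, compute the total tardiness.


Sort by due date (EDD order): [(2, 10), (4, 20), (2, 21)]
Compute completion times and tardiness:
  Job 1: p=2, d=10, C=2, tardiness=max(0,2-10)=0
  Job 2: p=4, d=20, C=6, tardiness=max(0,6-20)=0
  Job 3: p=2, d=21, C=8, tardiness=max(0,8-21)=0
Total tardiness = 0

0


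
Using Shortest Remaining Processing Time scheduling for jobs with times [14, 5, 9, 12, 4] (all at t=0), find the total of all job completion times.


Since all jobs arrive at t=0, SRPT equals SPT ordering.
SPT order: [4, 5, 9, 12, 14]
Completion times:
  Job 1: p=4, C=4
  Job 2: p=5, C=9
  Job 3: p=9, C=18
  Job 4: p=12, C=30
  Job 5: p=14, C=44
Total completion time = 4 + 9 + 18 + 30 + 44 = 105

105


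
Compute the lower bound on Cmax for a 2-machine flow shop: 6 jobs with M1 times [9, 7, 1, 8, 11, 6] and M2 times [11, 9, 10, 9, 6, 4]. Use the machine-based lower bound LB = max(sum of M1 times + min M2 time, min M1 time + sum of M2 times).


LB1 = sum(M1 times) + min(M2 times) = 42 + 4 = 46
LB2 = min(M1 times) + sum(M2 times) = 1 + 49 = 50
Lower bound = max(LB1, LB2) = max(46, 50) = 50

50


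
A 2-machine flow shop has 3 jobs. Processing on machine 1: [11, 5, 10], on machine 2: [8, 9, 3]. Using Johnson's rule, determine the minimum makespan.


Apply Johnson's rule:
  Group 1 (a <= b): [(2, 5, 9)]
  Group 2 (a > b): [(1, 11, 8), (3, 10, 3)]
Optimal job order: [2, 1, 3]
Schedule:
  Job 2: M1 done at 5, M2 done at 14
  Job 1: M1 done at 16, M2 done at 24
  Job 3: M1 done at 26, M2 done at 29
Makespan = 29

29


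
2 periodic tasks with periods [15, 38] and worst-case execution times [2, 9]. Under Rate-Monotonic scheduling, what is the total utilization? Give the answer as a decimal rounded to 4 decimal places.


Compute individual utilizations (exact fractions):
  Task 1: C/T = 2/15 (approx. 0.1333)
  Task 2: C/T = 9/38 (approx. 0.2368)
Total utilization U = 2/15 + 9/38 = 211/570
Rounded to 4 decimal places: U = 0.3702
RM (Liu & Layland) bound for 2 tasks = 0.828427; compare with U = 211/570 (approx. 0.370175)
U <= bound, so schedulable by RM sufficient condition.

0.3702


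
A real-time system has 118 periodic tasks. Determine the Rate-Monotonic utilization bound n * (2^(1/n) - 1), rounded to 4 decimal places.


Compute 2^(1/118) = 1.0058914152
Subtract 1: 1.0058914152 - 1 = 0.0058914152
Multiply by n: 118 * 0.0058914152 = 0.6951869936
Round to 4 dp: 0.6952

0.6952


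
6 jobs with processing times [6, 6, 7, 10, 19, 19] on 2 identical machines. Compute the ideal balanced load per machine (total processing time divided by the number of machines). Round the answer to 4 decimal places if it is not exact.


Total processing time = 6 + 6 + 7 + 10 + 19 + 19 = 67
Number of machines = 2
Ideal balanced load = 67 / 2 = 33.5

33.5


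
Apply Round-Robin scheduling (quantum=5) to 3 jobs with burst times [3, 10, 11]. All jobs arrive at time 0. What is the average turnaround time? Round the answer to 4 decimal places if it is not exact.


Time quantum = 5
Execution trace:
  J1 runs 3 units, time = 3
  J2 runs 5 units, time = 8
  J3 runs 5 units, time = 13
  J2 runs 5 units, time = 18
  J3 runs 5 units, time = 23
  J3 runs 1 units, time = 24
Finish times: [3, 18, 24]
Average turnaround = 45/3 = 15.0

15.0


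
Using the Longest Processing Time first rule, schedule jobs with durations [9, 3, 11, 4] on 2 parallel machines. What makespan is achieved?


Sort jobs in decreasing order (LPT): [11, 9, 4, 3]
Assign each job to the least loaded machine:
  Machine 1: jobs [11, 3], load = 14
  Machine 2: jobs [9, 4], load = 13
Makespan = max load = 14

14


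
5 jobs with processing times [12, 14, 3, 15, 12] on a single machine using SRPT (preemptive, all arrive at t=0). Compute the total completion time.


Since all jobs arrive at t=0, SRPT equals SPT ordering.
SPT order: [3, 12, 12, 14, 15]
Completion times:
  Job 1: p=3, C=3
  Job 2: p=12, C=15
  Job 3: p=12, C=27
  Job 4: p=14, C=41
  Job 5: p=15, C=56
Total completion time = 3 + 15 + 27 + 41 + 56 = 142

142


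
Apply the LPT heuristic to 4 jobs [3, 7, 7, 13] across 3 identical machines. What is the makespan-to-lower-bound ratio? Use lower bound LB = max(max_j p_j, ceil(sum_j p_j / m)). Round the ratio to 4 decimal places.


LPT order: [13, 7, 7, 3]
Machine loads after assignment: [13, 10, 7]
LPT makespan = 13
Lower bound = max(max_job, ceil(total/3)) = max(13, 10) = 13
Ratio = 13 / 13 = 1.0

1.0


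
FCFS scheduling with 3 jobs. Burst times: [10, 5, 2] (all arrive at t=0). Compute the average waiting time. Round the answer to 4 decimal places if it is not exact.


FCFS order (as given): [10, 5, 2]
Waiting times:
  Job 1: wait = 0
  Job 2: wait = 10
  Job 3: wait = 15
Sum of waiting times = 25
Average waiting time = 25/3 = 8.3333

8.3333


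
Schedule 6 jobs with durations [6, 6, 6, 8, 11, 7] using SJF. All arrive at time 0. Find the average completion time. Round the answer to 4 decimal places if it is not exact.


SJF order (ascending): [6, 6, 6, 7, 8, 11]
Completion times:
  Job 1: burst=6, C=6
  Job 2: burst=6, C=12
  Job 3: burst=6, C=18
  Job 4: burst=7, C=25
  Job 5: burst=8, C=33
  Job 6: burst=11, C=44
Average completion = 138/6 = 23.0

23.0


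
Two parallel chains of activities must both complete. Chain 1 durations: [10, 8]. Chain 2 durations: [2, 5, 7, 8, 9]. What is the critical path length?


Path A total = 10 + 8 = 18
Path B total = 2 + 5 + 7 + 8 + 9 = 31
Critical path = longest path = max(18, 31) = 31

31


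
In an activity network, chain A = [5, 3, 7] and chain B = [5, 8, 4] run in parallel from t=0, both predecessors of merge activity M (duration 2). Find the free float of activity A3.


ES(A3) = sum of predecessors on chain A = 8
EF(A3) = ES + duration = 8 + 7 = 15
Successor of A3 is M. ES(M) = max(sum(A), sum(B)) = max(15, 17) = 17
Free float = ES(successor) - EF(current) = 17 - 15 = 2

2


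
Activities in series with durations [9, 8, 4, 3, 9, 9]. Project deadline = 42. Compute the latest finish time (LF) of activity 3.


LF(activity 3) = deadline - sum of successor durations
Successors: activities 4 through 6 with durations [3, 9, 9]
Sum of successor durations = 21
LF = 42 - 21 = 21

21


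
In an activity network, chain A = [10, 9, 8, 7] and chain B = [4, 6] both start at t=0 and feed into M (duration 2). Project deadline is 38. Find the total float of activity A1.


Forward pass: ES(A1) = sum of predecessors on chain A = 0
EF = ES + duration = 0 + 10 = 10
Backward pass: LF(M) = deadline = 38; LS(M) = 38 - 2 = 36
LF(A1) = LS(M) - sum(successors on chain A) = 36 - 24 = 12
LS = LF - duration = 12 - 10 = 2
Total float = LS - ES = 2 - 0 = 2

2


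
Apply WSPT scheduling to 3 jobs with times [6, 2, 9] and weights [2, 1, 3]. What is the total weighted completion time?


Compute p/w ratios and sort ascending (WSPT): [(2, 1), (6, 2), (9, 3)]
Compute weighted completion times:
  Job (p=2,w=1): C=2, w*C=1*2=2
  Job (p=6,w=2): C=8, w*C=2*8=16
  Job (p=9,w=3): C=17, w*C=3*17=51
Total weighted completion time = 69

69


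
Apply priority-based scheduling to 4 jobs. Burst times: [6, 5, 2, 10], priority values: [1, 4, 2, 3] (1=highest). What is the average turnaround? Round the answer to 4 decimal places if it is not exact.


Sort by priority (ascending = highest first):
Order: [(1, 6), (2, 2), (3, 10), (4, 5)]
Completion times:
  Priority 1, burst=6, C=6
  Priority 2, burst=2, C=8
  Priority 3, burst=10, C=18
  Priority 4, burst=5, C=23
Average turnaround = 55/4 = 13.75

13.75


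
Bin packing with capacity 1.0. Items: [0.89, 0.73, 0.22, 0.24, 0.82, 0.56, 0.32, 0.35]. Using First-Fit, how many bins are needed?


Place items sequentially using First-Fit:
  Item 0.89 -> new Bin 1
  Item 0.73 -> new Bin 2
  Item 0.22 -> Bin 2 (now 0.95)
  Item 0.24 -> new Bin 3
  Item 0.82 -> new Bin 4
  Item 0.56 -> Bin 3 (now 0.8)
  Item 0.32 -> new Bin 5
  Item 0.35 -> Bin 5 (now 0.67)
Total bins used = 5

5


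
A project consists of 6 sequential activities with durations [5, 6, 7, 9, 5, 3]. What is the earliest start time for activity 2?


Activity 2 starts after activities 1 through 1 complete.
Predecessor durations: [5]
ES = 5 = 5

5


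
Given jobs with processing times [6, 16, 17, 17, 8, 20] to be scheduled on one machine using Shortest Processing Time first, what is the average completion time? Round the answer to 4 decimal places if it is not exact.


Sort jobs by processing time (SPT order): [6, 8, 16, 17, 17, 20]
Compute completion times sequentially:
  Job 1: processing = 6, completes at 6
  Job 2: processing = 8, completes at 14
  Job 3: processing = 16, completes at 30
  Job 4: processing = 17, completes at 47
  Job 5: processing = 17, completes at 64
  Job 6: processing = 20, completes at 84
Sum of completion times = 245
Average completion time = 245/6 = 40.8333

40.8333


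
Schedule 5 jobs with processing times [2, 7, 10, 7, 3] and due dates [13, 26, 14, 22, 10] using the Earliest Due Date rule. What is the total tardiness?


Sort by due date (EDD order): [(3, 10), (2, 13), (10, 14), (7, 22), (7, 26)]
Compute completion times and tardiness:
  Job 1: p=3, d=10, C=3, tardiness=max(0,3-10)=0
  Job 2: p=2, d=13, C=5, tardiness=max(0,5-13)=0
  Job 3: p=10, d=14, C=15, tardiness=max(0,15-14)=1
  Job 4: p=7, d=22, C=22, tardiness=max(0,22-22)=0
  Job 5: p=7, d=26, C=29, tardiness=max(0,29-26)=3
Total tardiness = 4

4


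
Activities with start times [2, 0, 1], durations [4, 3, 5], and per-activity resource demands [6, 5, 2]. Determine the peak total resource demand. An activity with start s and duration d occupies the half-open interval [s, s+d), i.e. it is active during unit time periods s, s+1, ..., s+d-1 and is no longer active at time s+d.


Each activity i is active on [start_i, start_i + duration_i).
Compute total resource usage per time slot:
  t=0: active resources = [5], total = 5
  t=1: active resources = [5, 2], total = 7
  t=2: active resources = [6, 5, 2], total = 13
  t=3: active resources = [6, 2], total = 8
  t=4: active resources = [6, 2], total = 8
  t=5: active resources = [6, 2], total = 8
Peak resource demand = 13

13


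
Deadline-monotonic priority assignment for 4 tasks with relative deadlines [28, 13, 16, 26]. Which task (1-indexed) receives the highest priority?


Sort tasks by relative deadline (ascending):
  Task 2: deadline = 13
  Task 3: deadline = 16
  Task 4: deadline = 26
  Task 1: deadline = 28
Priority order (highest first): [2, 3, 4, 1]
Highest priority task = 2

2


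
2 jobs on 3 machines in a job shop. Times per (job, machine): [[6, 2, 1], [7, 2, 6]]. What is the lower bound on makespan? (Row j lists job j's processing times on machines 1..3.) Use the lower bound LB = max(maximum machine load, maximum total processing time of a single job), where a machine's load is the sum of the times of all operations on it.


Machine loads:
  Machine 1: 6 + 7 = 13
  Machine 2: 2 + 2 = 4
  Machine 3: 1 + 6 = 7
Max machine load = 13
Job totals:
  Job 1: 9
  Job 2: 15
Max job total = 15
Lower bound = max(13, 15) = 15

15


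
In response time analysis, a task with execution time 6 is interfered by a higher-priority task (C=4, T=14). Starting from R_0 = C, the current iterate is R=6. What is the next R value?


R_next = C + ceil(R_prev / T_hp) * C_hp
ceil(6 / 14) = ceil(0.4286) = 1
Interference = 1 * 4 = 4
R_next = 6 + 4 = 10

10


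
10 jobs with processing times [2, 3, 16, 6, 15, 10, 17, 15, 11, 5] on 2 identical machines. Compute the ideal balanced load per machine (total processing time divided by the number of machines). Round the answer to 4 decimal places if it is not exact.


Total processing time = 2 + 3 + 16 + 6 + 15 + 10 + 17 + 15 + 11 + 5 = 100
Number of machines = 2
Ideal balanced load = 100 / 2 = 50.0

50.0


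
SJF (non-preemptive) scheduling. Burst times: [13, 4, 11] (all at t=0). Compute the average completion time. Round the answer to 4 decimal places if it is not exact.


SJF order (ascending): [4, 11, 13]
Completion times:
  Job 1: burst=4, C=4
  Job 2: burst=11, C=15
  Job 3: burst=13, C=28
Average completion = 47/3 = 15.6667

15.6667


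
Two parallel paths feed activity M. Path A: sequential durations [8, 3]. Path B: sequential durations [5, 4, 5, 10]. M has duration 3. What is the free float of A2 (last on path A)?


ES(A2) = sum of predecessors on chain A = 8
EF(A2) = ES + duration = 8 + 3 = 11
Successor of A2 is M. ES(M) = max(sum(A), sum(B)) = max(11, 24) = 24
Free float = ES(successor) - EF(current) = 24 - 11 = 13

13


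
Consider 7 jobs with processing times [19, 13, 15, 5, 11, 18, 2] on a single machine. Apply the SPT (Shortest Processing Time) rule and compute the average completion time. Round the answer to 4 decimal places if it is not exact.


Sort jobs by processing time (SPT order): [2, 5, 11, 13, 15, 18, 19]
Compute completion times sequentially:
  Job 1: processing = 2, completes at 2
  Job 2: processing = 5, completes at 7
  Job 3: processing = 11, completes at 18
  Job 4: processing = 13, completes at 31
  Job 5: processing = 15, completes at 46
  Job 6: processing = 18, completes at 64
  Job 7: processing = 19, completes at 83
Sum of completion times = 251
Average completion time = 251/7 = 35.8571

35.8571


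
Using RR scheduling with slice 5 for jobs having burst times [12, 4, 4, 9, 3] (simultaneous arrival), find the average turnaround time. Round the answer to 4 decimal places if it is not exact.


Time quantum = 5
Execution trace:
  J1 runs 5 units, time = 5
  J2 runs 4 units, time = 9
  J3 runs 4 units, time = 13
  J4 runs 5 units, time = 18
  J5 runs 3 units, time = 21
  J1 runs 5 units, time = 26
  J4 runs 4 units, time = 30
  J1 runs 2 units, time = 32
Finish times: [32, 9, 13, 30, 21]
Average turnaround = 105/5 = 21.0

21.0


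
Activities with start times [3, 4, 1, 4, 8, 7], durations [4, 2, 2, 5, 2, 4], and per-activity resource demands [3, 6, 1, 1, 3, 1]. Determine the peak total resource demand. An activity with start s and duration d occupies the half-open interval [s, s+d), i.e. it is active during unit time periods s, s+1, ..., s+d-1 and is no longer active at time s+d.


Each activity i is active on [start_i, start_i + duration_i).
Compute total resource usage per time slot:
  t=0: active resources = [], total = 0
  t=1: active resources = [1], total = 1
  t=2: active resources = [1], total = 1
  t=3: active resources = [3], total = 3
  t=4: active resources = [3, 6, 1], total = 10
  t=5: active resources = [3, 6, 1], total = 10
  t=6: active resources = [3, 1], total = 4
  t=7: active resources = [1, 1], total = 2
  t=8: active resources = [1, 3, 1], total = 5
  t=9: active resources = [3, 1], total = 4
  t=10: active resources = [1], total = 1
Peak resource demand = 10

10


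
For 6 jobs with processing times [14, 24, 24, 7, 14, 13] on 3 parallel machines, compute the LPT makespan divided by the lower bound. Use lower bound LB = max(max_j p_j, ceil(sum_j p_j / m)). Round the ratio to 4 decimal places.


LPT order: [24, 24, 14, 14, 13, 7]
Machine loads after assignment: [37, 31, 28]
LPT makespan = 37
Lower bound = max(max_job, ceil(total/3)) = max(24, 32) = 32
Ratio = 37 / 32 = 1.1563

1.1563


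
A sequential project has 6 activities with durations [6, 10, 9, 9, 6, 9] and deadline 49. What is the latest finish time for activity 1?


LF(activity 1) = deadline - sum of successor durations
Successors: activities 2 through 6 with durations [10, 9, 9, 6, 9]
Sum of successor durations = 43
LF = 49 - 43 = 6

6


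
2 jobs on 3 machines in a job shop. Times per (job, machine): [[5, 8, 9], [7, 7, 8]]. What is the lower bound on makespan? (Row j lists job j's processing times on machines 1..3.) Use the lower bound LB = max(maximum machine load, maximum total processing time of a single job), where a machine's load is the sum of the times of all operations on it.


Machine loads:
  Machine 1: 5 + 7 = 12
  Machine 2: 8 + 7 = 15
  Machine 3: 9 + 8 = 17
Max machine load = 17
Job totals:
  Job 1: 22
  Job 2: 22
Max job total = 22
Lower bound = max(17, 22) = 22

22


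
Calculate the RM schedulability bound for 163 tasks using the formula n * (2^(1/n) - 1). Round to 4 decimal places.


Compute 2^(1/163) = 1.0042614911
Subtract 1: 1.0042614911 - 1 = 0.0042614911
Multiply by n: 163 * 0.0042614911 = 0.6946230493
Round to 4 dp: 0.6946

0.6946


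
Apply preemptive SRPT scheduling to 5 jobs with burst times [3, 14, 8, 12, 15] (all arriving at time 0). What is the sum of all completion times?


Since all jobs arrive at t=0, SRPT equals SPT ordering.
SPT order: [3, 8, 12, 14, 15]
Completion times:
  Job 1: p=3, C=3
  Job 2: p=8, C=11
  Job 3: p=12, C=23
  Job 4: p=14, C=37
  Job 5: p=15, C=52
Total completion time = 3 + 11 + 23 + 37 + 52 = 126

126


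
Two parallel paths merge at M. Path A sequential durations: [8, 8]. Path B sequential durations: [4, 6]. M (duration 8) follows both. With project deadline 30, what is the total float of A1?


Forward pass: ES(A1) = sum of predecessors on chain A = 0
EF = ES + duration = 0 + 8 = 8
Backward pass: LF(M) = deadline = 30; LS(M) = 30 - 8 = 22
LF(A1) = LS(M) - sum(successors on chain A) = 22 - 8 = 14
LS = LF - duration = 14 - 8 = 6
Total float = LS - ES = 6 - 0 = 6

6


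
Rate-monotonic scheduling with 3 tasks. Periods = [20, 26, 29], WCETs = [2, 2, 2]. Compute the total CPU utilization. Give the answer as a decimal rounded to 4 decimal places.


Compute individual utilizations (exact fractions):
  Task 1: C/T = 2/20 = 1/10 (approx. 0.1)
  Task 2: C/T = 2/26 = 1/13 (approx. 0.0769)
  Task 3: C/T = 2/29 (approx. 0.069)
Total utilization U = 1/10 + 1/13 + 2/29 = 927/3770
Rounded to 4 decimal places: U = 0.2459
RM (Liu & Layland) bound for 3 tasks = 0.779763; compare with U = 927/3770 (approx. 0.245889)
U <= bound, so schedulable by RM sufficient condition.

0.2459


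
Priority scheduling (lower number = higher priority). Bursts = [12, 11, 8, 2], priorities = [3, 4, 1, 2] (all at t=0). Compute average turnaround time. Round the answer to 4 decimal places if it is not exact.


Sort by priority (ascending = highest first):
Order: [(1, 8), (2, 2), (3, 12), (4, 11)]
Completion times:
  Priority 1, burst=8, C=8
  Priority 2, burst=2, C=10
  Priority 3, burst=12, C=22
  Priority 4, burst=11, C=33
Average turnaround = 73/4 = 18.25

18.25


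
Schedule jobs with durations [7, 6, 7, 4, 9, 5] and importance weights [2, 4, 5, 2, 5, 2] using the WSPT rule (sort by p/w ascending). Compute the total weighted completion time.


Compute p/w ratios and sort ascending (WSPT): [(7, 5), (6, 4), (9, 5), (4, 2), (5, 2), (7, 2)]
Compute weighted completion times:
  Job (p=7,w=5): C=7, w*C=5*7=35
  Job (p=6,w=4): C=13, w*C=4*13=52
  Job (p=9,w=5): C=22, w*C=5*22=110
  Job (p=4,w=2): C=26, w*C=2*26=52
  Job (p=5,w=2): C=31, w*C=2*31=62
  Job (p=7,w=2): C=38, w*C=2*38=76
Total weighted completion time = 387

387


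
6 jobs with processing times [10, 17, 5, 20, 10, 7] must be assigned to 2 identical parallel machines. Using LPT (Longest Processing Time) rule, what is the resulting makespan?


Sort jobs in decreasing order (LPT): [20, 17, 10, 10, 7, 5]
Assign each job to the least loaded machine:
  Machine 1: jobs [20, 10, 5], load = 35
  Machine 2: jobs [17, 10, 7], load = 34
Makespan = max load = 35

35


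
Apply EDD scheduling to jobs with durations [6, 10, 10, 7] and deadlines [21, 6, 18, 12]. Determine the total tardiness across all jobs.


Sort by due date (EDD order): [(10, 6), (7, 12), (10, 18), (6, 21)]
Compute completion times and tardiness:
  Job 1: p=10, d=6, C=10, tardiness=max(0,10-6)=4
  Job 2: p=7, d=12, C=17, tardiness=max(0,17-12)=5
  Job 3: p=10, d=18, C=27, tardiness=max(0,27-18)=9
  Job 4: p=6, d=21, C=33, tardiness=max(0,33-21)=12
Total tardiness = 30

30


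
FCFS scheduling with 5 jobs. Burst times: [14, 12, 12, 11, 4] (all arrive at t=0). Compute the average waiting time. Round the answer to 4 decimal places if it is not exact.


FCFS order (as given): [14, 12, 12, 11, 4]
Waiting times:
  Job 1: wait = 0
  Job 2: wait = 14
  Job 3: wait = 26
  Job 4: wait = 38
  Job 5: wait = 49
Sum of waiting times = 127
Average waiting time = 127/5 = 25.4

25.4


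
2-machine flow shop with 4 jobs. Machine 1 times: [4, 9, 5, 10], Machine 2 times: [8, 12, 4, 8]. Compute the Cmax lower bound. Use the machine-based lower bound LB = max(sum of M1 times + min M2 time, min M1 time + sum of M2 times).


LB1 = sum(M1 times) + min(M2 times) = 28 + 4 = 32
LB2 = min(M1 times) + sum(M2 times) = 4 + 32 = 36
Lower bound = max(LB1, LB2) = max(32, 36) = 36

36


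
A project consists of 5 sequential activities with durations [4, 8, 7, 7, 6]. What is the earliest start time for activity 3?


Activity 3 starts after activities 1 through 2 complete.
Predecessor durations: [4, 8]
ES = 4 + 8 = 12

12


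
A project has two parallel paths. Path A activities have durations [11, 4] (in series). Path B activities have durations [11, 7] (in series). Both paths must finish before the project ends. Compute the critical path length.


Path A total = 11 + 4 = 15
Path B total = 11 + 7 = 18
Critical path = longest path = max(15, 18) = 18

18


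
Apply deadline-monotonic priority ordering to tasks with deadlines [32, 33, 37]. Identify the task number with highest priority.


Sort tasks by relative deadline (ascending):
  Task 1: deadline = 32
  Task 2: deadline = 33
  Task 3: deadline = 37
Priority order (highest first): [1, 2, 3]
Highest priority task = 1

1


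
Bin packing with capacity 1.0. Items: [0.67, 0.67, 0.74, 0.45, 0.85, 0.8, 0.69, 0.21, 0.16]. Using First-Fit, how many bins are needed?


Place items sequentially using First-Fit:
  Item 0.67 -> new Bin 1
  Item 0.67 -> new Bin 2
  Item 0.74 -> new Bin 3
  Item 0.45 -> new Bin 4
  Item 0.85 -> new Bin 5
  Item 0.8 -> new Bin 6
  Item 0.69 -> new Bin 7
  Item 0.21 -> Bin 1 (now 0.88)
  Item 0.16 -> Bin 2 (now 0.83)
Total bins used = 7

7


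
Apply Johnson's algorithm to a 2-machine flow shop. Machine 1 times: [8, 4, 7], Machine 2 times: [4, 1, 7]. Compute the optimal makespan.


Apply Johnson's rule:
  Group 1 (a <= b): [(3, 7, 7)]
  Group 2 (a > b): [(1, 8, 4), (2, 4, 1)]
Optimal job order: [3, 1, 2]
Schedule:
  Job 3: M1 done at 7, M2 done at 14
  Job 1: M1 done at 15, M2 done at 19
  Job 2: M1 done at 19, M2 done at 20
Makespan = 20

20


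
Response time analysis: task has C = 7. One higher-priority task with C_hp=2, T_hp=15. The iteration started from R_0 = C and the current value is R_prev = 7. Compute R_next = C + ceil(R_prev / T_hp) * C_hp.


R_next = C + ceil(R_prev / T_hp) * C_hp
ceil(7 / 15) = ceil(0.4667) = 1
Interference = 1 * 2 = 2
R_next = 7 + 2 = 9

9


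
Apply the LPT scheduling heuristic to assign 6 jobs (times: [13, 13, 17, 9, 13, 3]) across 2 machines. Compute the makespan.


Sort jobs in decreasing order (LPT): [17, 13, 13, 13, 9, 3]
Assign each job to the least loaded machine:
  Machine 1: jobs [17, 13, 3], load = 33
  Machine 2: jobs [13, 13, 9], load = 35
Makespan = max load = 35

35


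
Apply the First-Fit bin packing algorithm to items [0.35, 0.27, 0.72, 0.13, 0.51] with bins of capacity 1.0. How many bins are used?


Place items sequentially using First-Fit:
  Item 0.35 -> new Bin 1
  Item 0.27 -> Bin 1 (now 0.62)
  Item 0.72 -> new Bin 2
  Item 0.13 -> Bin 1 (now 0.75)
  Item 0.51 -> new Bin 3
Total bins used = 3

3


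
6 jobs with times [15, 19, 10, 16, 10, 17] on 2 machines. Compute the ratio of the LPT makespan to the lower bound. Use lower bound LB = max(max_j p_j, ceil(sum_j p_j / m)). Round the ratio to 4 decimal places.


LPT order: [19, 17, 16, 15, 10, 10]
Machine loads after assignment: [44, 43]
LPT makespan = 44
Lower bound = max(max_job, ceil(total/2)) = max(19, 44) = 44
Ratio = 44 / 44 = 1.0

1.0


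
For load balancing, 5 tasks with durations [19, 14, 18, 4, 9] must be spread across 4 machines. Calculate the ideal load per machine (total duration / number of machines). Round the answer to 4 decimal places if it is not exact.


Total processing time = 19 + 14 + 18 + 4 + 9 = 64
Number of machines = 4
Ideal balanced load = 64 / 4 = 16.0

16.0


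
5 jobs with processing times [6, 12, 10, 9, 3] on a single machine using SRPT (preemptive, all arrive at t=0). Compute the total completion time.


Since all jobs arrive at t=0, SRPT equals SPT ordering.
SPT order: [3, 6, 9, 10, 12]
Completion times:
  Job 1: p=3, C=3
  Job 2: p=6, C=9
  Job 3: p=9, C=18
  Job 4: p=10, C=28
  Job 5: p=12, C=40
Total completion time = 3 + 9 + 18 + 28 + 40 = 98

98


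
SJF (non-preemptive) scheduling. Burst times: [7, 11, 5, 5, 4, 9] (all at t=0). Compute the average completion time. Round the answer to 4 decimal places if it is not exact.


SJF order (ascending): [4, 5, 5, 7, 9, 11]
Completion times:
  Job 1: burst=4, C=4
  Job 2: burst=5, C=9
  Job 3: burst=5, C=14
  Job 4: burst=7, C=21
  Job 5: burst=9, C=30
  Job 6: burst=11, C=41
Average completion = 119/6 = 19.8333

19.8333


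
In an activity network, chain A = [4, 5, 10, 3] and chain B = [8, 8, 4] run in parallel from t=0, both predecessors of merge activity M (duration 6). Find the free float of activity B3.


ES(B3) = sum of predecessors on chain B = 16
EF(B3) = ES + duration = 16 + 4 = 20
Successor of B3 is M. ES(M) = max(sum(A), sum(B)) = max(22, 20) = 22
Free float = ES(successor) - EF(current) = 22 - 20 = 2

2


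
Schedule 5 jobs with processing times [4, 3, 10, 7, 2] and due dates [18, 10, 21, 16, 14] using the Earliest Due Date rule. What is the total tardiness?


Sort by due date (EDD order): [(3, 10), (2, 14), (7, 16), (4, 18), (10, 21)]
Compute completion times and tardiness:
  Job 1: p=3, d=10, C=3, tardiness=max(0,3-10)=0
  Job 2: p=2, d=14, C=5, tardiness=max(0,5-14)=0
  Job 3: p=7, d=16, C=12, tardiness=max(0,12-16)=0
  Job 4: p=4, d=18, C=16, tardiness=max(0,16-18)=0
  Job 5: p=10, d=21, C=26, tardiness=max(0,26-21)=5
Total tardiness = 5

5


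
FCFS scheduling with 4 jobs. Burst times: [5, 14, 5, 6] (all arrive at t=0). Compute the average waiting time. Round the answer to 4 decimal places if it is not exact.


FCFS order (as given): [5, 14, 5, 6]
Waiting times:
  Job 1: wait = 0
  Job 2: wait = 5
  Job 3: wait = 19
  Job 4: wait = 24
Sum of waiting times = 48
Average waiting time = 48/4 = 12.0

12.0


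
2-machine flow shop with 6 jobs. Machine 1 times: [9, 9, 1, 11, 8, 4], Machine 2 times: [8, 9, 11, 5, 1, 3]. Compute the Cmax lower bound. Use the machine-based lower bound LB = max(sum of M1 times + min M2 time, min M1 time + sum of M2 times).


LB1 = sum(M1 times) + min(M2 times) = 42 + 1 = 43
LB2 = min(M1 times) + sum(M2 times) = 1 + 37 = 38
Lower bound = max(LB1, LB2) = max(43, 38) = 43

43


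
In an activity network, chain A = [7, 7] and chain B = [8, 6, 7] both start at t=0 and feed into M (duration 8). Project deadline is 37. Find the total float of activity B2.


Forward pass: ES(B2) = sum of predecessors on chain B = 8
EF = ES + duration = 8 + 6 = 14
Backward pass: LF(M) = deadline = 37; LS(M) = 37 - 8 = 29
LF(B2) = LS(M) - sum(successors on chain B) = 29 - 7 = 22
LS = LF - duration = 22 - 6 = 16
Total float = LS - ES = 16 - 8 = 8

8


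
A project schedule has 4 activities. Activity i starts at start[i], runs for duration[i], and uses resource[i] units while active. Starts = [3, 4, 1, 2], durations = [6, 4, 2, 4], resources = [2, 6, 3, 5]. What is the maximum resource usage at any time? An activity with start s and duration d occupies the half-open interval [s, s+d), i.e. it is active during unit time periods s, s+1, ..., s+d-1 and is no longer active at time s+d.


Each activity i is active on [start_i, start_i + duration_i).
Compute total resource usage per time slot:
  t=0: active resources = [], total = 0
  t=1: active resources = [3], total = 3
  t=2: active resources = [3, 5], total = 8
  t=3: active resources = [2, 5], total = 7
  t=4: active resources = [2, 6, 5], total = 13
  t=5: active resources = [2, 6, 5], total = 13
  t=6: active resources = [2, 6], total = 8
  t=7: active resources = [2, 6], total = 8
  t=8: active resources = [2], total = 2
Peak resource demand = 13

13


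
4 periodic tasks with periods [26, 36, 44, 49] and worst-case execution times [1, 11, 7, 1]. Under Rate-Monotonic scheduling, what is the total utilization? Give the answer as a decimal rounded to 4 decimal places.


Compute individual utilizations (exact fractions):
  Task 1: C/T = 1/26 (approx. 0.0385)
  Task 2: C/T = 11/36 (approx. 0.3056)
  Task 3: C/T = 7/44 (approx. 0.1591)
  Task 4: C/T = 1/49 (approx. 0.0204)
Total utilization U = 1/26 + 11/36 + 7/44 + 1/49 = 66029/126126
Rounded to 4 decimal places: U = 0.5235
RM (Liu & Layland) bound for 4 tasks = 0.756828; compare with U = 66029/126126 (approx. 0.523516)
U <= bound, so schedulable by RM sufficient condition.

0.5235


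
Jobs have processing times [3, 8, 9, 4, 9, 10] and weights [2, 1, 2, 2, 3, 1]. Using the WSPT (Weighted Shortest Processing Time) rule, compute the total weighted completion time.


Compute p/w ratios and sort ascending (WSPT): [(3, 2), (4, 2), (9, 3), (9, 2), (8, 1), (10, 1)]
Compute weighted completion times:
  Job (p=3,w=2): C=3, w*C=2*3=6
  Job (p=4,w=2): C=7, w*C=2*7=14
  Job (p=9,w=3): C=16, w*C=3*16=48
  Job (p=9,w=2): C=25, w*C=2*25=50
  Job (p=8,w=1): C=33, w*C=1*33=33
  Job (p=10,w=1): C=43, w*C=1*43=43
Total weighted completion time = 194

194


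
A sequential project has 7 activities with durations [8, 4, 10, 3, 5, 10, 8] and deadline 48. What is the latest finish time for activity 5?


LF(activity 5) = deadline - sum of successor durations
Successors: activities 6 through 7 with durations [10, 8]
Sum of successor durations = 18
LF = 48 - 18 = 30

30


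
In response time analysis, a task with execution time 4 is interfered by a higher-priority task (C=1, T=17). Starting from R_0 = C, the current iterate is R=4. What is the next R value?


R_next = C + ceil(R_prev / T_hp) * C_hp
ceil(4 / 17) = ceil(0.2353) = 1
Interference = 1 * 1 = 1
R_next = 4 + 1 = 5

5


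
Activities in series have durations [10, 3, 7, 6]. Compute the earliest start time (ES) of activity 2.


Activity 2 starts after activities 1 through 1 complete.
Predecessor durations: [10]
ES = 10 = 10

10


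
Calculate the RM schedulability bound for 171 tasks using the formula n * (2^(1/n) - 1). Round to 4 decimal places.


Compute 2^(1/171) = 1.0040617188
Subtract 1: 1.0040617188 - 1 = 0.0040617188
Multiply by n: 171 * 0.0040617188 = 0.6945539148
Round to 4 dp: 0.6946

0.6946


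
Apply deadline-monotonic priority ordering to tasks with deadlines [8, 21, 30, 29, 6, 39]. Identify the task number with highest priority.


Sort tasks by relative deadline (ascending):
  Task 5: deadline = 6
  Task 1: deadline = 8
  Task 2: deadline = 21
  Task 4: deadline = 29
  Task 3: deadline = 30
  Task 6: deadline = 39
Priority order (highest first): [5, 1, 2, 4, 3, 6]
Highest priority task = 5

5


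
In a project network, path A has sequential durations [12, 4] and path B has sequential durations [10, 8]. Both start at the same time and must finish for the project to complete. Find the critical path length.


Path A total = 12 + 4 = 16
Path B total = 10 + 8 = 18
Critical path = longest path = max(16, 18) = 18

18


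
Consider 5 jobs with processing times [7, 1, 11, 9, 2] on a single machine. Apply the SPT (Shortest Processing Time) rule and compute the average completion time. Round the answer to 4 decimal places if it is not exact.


Sort jobs by processing time (SPT order): [1, 2, 7, 9, 11]
Compute completion times sequentially:
  Job 1: processing = 1, completes at 1
  Job 2: processing = 2, completes at 3
  Job 3: processing = 7, completes at 10
  Job 4: processing = 9, completes at 19
  Job 5: processing = 11, completes at 30
Sum of completion times = 63
Average completion time = 63/5 = 12.6

12.6


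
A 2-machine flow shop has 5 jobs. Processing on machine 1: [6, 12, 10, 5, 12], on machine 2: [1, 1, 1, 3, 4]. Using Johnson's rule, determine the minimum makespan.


Apply Johnson's rule:
  Group 1 (a <= b): []
  Group 2 (a > b): [(5, 12, 4), (4, 5, 3), (1, 6, 1), (2, 12, 1), (3, 10, 1)]
Optimal job order: [5, 4, 1, 2, 3]
Schedule:
  Job 5: M1 done at 12, M2 done at 16
  Job 4: M1 done at 17, M2 done at 20
  Job 1: M1 done at 23, M2 done at 24
  Job 2: M1 done at 35, M2 done at 36
  Job 3: M1 done at 45, M2 done at 46
Makespan = 46

46
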